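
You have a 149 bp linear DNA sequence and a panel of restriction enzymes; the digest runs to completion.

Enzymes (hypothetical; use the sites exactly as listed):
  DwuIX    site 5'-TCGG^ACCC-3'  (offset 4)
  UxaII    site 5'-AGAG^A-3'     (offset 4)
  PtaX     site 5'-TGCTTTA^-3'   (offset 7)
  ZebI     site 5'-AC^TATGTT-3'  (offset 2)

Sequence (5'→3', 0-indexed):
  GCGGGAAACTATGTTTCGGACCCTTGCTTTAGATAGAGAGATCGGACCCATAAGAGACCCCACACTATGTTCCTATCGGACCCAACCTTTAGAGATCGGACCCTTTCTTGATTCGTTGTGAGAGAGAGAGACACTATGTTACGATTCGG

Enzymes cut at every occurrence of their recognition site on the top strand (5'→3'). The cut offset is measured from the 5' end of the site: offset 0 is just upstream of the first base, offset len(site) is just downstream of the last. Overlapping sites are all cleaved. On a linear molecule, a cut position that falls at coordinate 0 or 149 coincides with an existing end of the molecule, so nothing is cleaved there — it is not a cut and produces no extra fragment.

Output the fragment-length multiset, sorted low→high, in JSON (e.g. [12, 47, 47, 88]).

Scan for sites:
  DwuIX TCGGACCC/4: at [15, 41, 75, 95] ⇒ [19, 45, 79, 99]
  UxaII AGAGA/4: at [34, 36, 52, 90, 120, 122, 124, 126] ⇒ [38, 40, 56, 94, 124, 126, 128, 130]
  PtaX TGCTTTA/7: at [24] ⇒ [31]
  ZebI ACTATGTT/2: at [7, 63, 132] ⇒ [9, 65, 134]

All cut coordinates (distinct, sorted): [9, 19, 31, 38, 40, 45, 56, 65, 79, 94, 99, 124, 126, 128, 130, 134]

Fragment lengths:
  [0,9): 9 bp
  [9,19): 10 bp
  [19,31): 12 bp
  [31,38): 7 bp
  [38,40): 2 bp
  [40,45): 5 bp
  [45,56): 11 bp
  [56,65): 9 bp
  [65,79): 14 bp
  [79,94): 15 bp
  [94,99): 5 bp
  [99,124): 25 bp
  [124,126): 2 bp
  [126,128): 2 bp
  [128,130): 2 bp
  [130,134): 4 bp
  [134,149): 15 bp

[2,2,2,2,4,5,5,7,9,9,10,11,12,14,15,15,25]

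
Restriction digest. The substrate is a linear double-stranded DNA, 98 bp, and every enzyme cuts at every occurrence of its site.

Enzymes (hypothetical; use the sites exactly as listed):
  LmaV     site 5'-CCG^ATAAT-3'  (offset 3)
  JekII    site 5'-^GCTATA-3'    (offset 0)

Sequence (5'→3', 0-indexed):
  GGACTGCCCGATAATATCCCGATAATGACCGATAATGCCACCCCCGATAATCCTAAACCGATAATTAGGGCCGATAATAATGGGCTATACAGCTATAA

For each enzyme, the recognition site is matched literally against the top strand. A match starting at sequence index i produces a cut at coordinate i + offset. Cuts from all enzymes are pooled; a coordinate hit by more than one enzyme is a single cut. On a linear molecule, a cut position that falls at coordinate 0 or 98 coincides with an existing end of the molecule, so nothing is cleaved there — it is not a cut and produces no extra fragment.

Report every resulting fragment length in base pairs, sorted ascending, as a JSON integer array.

[7,8,10,10,10,11,13,14,15]

Per-enzyme occurrences:
  LmaV (CCGATAAT, off=3): starts [7, 18, 28, 43, 57, 70] → cuts [10, 21, 31, 46, 60, 73]
  JekII (GCTATA, off=0): starts [83, 91] → cuts [83, 91]

All cut coordinates (distinct, sorted): [10, 21, 31, 46, 60, 73, 83, 91]

Fragments:
  [0,10): 10 bp
  [10,21): 11 bp
  [21,31): 10 bp
  [31,46): 15 bp
  [46,60): 14 bp
  [60,73): 13 bp
  [73,83): 10 bp
  [83,91): 8 bp
  [91,98): 7 bp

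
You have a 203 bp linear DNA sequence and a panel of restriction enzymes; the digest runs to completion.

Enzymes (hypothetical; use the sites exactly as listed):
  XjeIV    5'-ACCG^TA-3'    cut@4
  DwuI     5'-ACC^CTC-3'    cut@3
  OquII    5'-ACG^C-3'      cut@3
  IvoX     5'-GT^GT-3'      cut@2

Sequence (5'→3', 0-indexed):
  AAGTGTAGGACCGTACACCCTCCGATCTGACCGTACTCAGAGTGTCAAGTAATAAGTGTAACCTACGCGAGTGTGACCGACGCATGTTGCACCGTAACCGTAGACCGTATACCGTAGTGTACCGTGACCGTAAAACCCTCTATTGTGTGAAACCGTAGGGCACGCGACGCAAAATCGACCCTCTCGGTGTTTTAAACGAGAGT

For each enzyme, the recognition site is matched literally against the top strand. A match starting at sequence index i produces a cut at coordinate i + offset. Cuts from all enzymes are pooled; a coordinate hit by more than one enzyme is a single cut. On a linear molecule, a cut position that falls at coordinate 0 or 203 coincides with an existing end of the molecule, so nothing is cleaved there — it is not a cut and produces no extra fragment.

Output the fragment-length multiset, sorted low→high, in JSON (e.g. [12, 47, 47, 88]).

[4,4,5,5,6,6,7,7,7,8,9,9,9,9,10,10,10,11,12,12,14,14,15]

Scan for sites:
  XjeIV ACCGTA/4: at [9, 29, 90, 96, 103, 110, 126, 151] ⇒ [13, 33, 94, 100, 107, 114, 130, 155]
  DwuI ACCCTC/3: at [16, 134, 177] ⇒ [19, 137, 180]
  OquII ACGC/3: at [64, 79, 161, 166] ⇒ [67, 82, 164, 169]
  IvoX GTGT/2: at [2, 41, 55, 70, 116, 144, 186] ⇒ [4, 43, 57, 72, 118, 146, 188]

Pooled cuts: [4, 13, 19, 33, 43, 57, 67, 72, 82, 94, 100, 107, 114, 118, 130, 137, 146, 155, 164, 169, 180, 188]

Fragments:
  [0,4): 4 bp
  [4,13): 9 bp
  [13,19): 6 bp
  [19,33): 14 bp
  [33,43): 10 bp
  [43,57): 14 bp
  [57,67): 10 bp
  [67,72): 5 bp
  [72,82): 10 bp
  [82,94): 12 bp
  [94,100): 6 bp
  [100,107): 7 bp
  [107,114): 7 bp
  [114,118): 4 bp
  [118,130): 12 bp
  [130,137): 7 bp
  [137,146): 9 bp
  [146,155): 9 bp
  [155,164): 9 bp
  [164,169): 5 bp
  [169,180): 11 bp
  [180,188): 8 bp
  [188,203): 15 bp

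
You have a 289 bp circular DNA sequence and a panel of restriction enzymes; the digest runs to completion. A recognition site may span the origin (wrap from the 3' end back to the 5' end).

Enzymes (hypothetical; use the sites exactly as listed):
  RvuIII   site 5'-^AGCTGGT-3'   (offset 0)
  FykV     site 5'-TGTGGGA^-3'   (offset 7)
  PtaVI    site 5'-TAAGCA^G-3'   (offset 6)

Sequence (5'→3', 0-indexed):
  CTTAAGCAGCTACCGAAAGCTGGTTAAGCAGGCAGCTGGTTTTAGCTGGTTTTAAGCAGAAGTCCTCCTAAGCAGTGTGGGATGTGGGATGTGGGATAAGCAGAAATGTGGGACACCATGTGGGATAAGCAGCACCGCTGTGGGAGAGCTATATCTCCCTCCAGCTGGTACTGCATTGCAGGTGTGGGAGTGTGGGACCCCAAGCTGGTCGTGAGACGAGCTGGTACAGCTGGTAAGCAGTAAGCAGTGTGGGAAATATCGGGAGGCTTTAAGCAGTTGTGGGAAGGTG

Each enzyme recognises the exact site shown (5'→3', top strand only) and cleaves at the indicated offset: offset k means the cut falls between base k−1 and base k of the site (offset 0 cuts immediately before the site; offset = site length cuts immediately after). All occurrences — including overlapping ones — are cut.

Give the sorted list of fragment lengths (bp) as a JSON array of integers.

Site scan:
  RvuIII (AGCTGGT, off=0): starts [17, 33, 43, 162, 202, 218, 227] → cuts [17, 33, 43, 162, 202, 218, 227]
  FykV (TGTGGGA, off=7): starts [75, 82, 89, 106, 118, 138, 182, 190, 247, 277] → cuts [82, 89, 96, 113, 125, 145, 189, 197, 254, 284]
  PtaVI (TAAGCAG, off=6): starts [2, 24, 52, 68, 96, 125, 233, 240, 269] → cuts [8, 30, 58, 74, 102, 131, 239, 246, 275]

Pooled cuts: [8, 17, 30, 33, 43, 58, 74, 82, 89, 96, 102, 113, 125, 131, 145, 162, 189, 197, 202, 218, 227, 239, 246, 254, 275, 284]

Fragment lengths:
  8→17: 9 bp
  17→30: 13 bp
  30→33: 3 bp
  33→43: 10 bp
  43→58: 15 bp
  58→74: 16 bp
  74→82: 8 bp
  82→89: 7 bp
  89→96: 7 bp
  96→102: 6 bp
  102→113: 11 bp
  113→125: 12 bp
  125→131: 6 bp
  131→145: 14 bp
  145→162: 17 bp
  162→189: 27 bp
  189→197: 8 bp
  197→202: 5 bp
  202→218: 16 bp
  218→227: 9 bp
  227→239: 12 bp
  239→246: 7 bp
  246→254: 8 bp
  254→275: 21 bp
  275→284: 9 bp
  284→8 (wrap): 289-284+8 = 13 bp

[3,5,6,6,7,7,7,8,8,8,9,9,9,10,11,12,12,13,13,14,15,16,16,17,21,27]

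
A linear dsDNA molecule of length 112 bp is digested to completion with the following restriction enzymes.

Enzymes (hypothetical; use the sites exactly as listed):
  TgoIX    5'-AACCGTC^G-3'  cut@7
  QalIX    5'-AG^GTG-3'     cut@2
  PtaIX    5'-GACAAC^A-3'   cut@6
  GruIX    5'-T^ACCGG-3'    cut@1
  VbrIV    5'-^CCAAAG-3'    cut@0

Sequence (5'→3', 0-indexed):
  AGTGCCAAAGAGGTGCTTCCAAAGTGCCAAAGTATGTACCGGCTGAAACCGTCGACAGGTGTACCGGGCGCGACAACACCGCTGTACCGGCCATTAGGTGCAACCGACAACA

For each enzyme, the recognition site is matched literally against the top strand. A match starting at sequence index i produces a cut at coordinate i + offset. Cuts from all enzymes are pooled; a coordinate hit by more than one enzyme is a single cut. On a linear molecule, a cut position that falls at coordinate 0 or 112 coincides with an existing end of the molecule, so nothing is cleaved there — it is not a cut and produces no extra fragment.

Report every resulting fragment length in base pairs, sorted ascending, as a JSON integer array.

[1,4,4,5,6,8,8,8,11,12,14,15,16]

Scan for sites:
  TgoIX AACCGTCG/7: at [46] ⇒ [53]
  QalIX AGGTG/2: at [10, 56, 95] ⇒ [12, 58, 97]
  PtaIX GACAACA/6: at [71, 105] ⇒ [77, 111]
  GruIX TACCGG/1: at [36, 61, 84] ⇒ [37, 62, 85]
  VbrIV CCAAAG/0: at [4, 18, 26] ⇒ [4, 18, 26]

All cut coordinates (distinct, sorted): [4, 12, 18, 26, 37, 53, 58, 62, 77, 85, 97, 111]

Fragment lengths:
  [0,4): 4 bp
  [4,12): 8 bp
  [12,18): 6 bp
  [18,26): 8 bp
  [26,37): 11 bp
  [37,53): 16 bp
  [53,58): 5 bp
  [58,62): 4 bp
  [62,77): 15 bp
  [77,85): 8 bp
  [85,97): 12 bp
  [97,111): 14 bp
  [111,112): 1 bp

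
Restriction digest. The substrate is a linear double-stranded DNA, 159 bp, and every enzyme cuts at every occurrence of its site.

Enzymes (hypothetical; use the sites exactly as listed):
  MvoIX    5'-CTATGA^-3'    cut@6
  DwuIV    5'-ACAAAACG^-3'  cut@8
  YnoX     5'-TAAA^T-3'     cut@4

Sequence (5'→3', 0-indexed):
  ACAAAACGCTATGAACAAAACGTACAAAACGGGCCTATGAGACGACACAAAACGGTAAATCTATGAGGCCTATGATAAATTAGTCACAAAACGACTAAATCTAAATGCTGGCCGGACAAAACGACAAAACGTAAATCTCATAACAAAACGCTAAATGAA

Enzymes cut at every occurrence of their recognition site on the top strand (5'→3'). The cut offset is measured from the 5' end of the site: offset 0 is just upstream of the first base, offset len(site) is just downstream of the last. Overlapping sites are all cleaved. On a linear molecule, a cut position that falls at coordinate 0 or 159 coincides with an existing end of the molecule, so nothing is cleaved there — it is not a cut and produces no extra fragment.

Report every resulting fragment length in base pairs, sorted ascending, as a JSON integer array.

[4,4,4,5,5,6,6,6,7,8,8,8,9,9,9,14,14,15,18]

Scan for sites:
  MvoIX (CTATGA, off=6): starts [8, 34, 60, 69] → cuts [14, 40, 66, 75]
  DwuIV (ACAAAACG, off=8): starts [0, 14, 23, 46, 85, 115, 123, 142] → cuts [8, 22, 31, 54, 93, 123, 131, 150]
  YnoX (TAAAT, off=4): starts [55, 75, 95, 101, 131, 151] → cuts [59, 79, 99, 105, 135, 155]

All cut coordinates (distinct, sorted): [8, 14, 22, 31, 40, 54, 59, 66, 75, 79, 93, 99, 105, 123, 131, 135, 150, 155]

Fragments:
  [0,8): 8 bp
  [8,14): 6 bp
  [14,22): 8 bp
  [22,31): 9 bp
  [31,40): 9 bp
  [40,54): 14 bp
  [54,59): 5 bp
  [59,66): 7 bp
  [66,75): 9 bp
  [75,79): 4 bp
  [79,93): 14 bp
  [93,99): 6 bp
  [99,105): 6 bp
  [105,123): 18 bp
  [123,131): 8 bp
  [131,135): 4 bp
  [135,150): 15 bp
  [150,155): 5 bp
  [155,159): 4 bp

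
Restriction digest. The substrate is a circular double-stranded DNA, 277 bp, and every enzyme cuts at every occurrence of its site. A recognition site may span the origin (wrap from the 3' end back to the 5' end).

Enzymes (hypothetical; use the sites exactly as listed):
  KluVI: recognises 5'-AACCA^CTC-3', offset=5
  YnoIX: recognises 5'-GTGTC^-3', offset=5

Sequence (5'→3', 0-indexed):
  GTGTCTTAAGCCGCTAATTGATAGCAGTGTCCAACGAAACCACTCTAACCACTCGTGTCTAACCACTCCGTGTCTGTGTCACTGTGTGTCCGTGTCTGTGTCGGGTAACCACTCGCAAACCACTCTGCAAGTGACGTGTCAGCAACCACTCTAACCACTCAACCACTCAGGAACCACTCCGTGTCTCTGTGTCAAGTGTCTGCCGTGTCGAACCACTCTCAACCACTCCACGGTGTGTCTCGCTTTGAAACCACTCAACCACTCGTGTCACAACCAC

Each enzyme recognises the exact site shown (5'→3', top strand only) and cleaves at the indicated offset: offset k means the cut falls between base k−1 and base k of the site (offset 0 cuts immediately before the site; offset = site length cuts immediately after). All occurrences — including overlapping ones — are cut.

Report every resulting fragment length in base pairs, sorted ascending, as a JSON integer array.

Scan for sites:
  KluVI (AACCACTC, off=5): starts [37, 46, 60, 106, 117, 143, 152, 160, 171, 210, 220, 248, 256] → cuts [42, 51, 65, 111, 122, 148, 157, 165, 176, 215, 225, 253, 261]
  YnoIX (GTGTC, off=5): starts [0, 26, 54, 69, 75, 85, 91, 97, 135, 180, 188, 195, 204, 234, 264] → cuts [5, 31, 59, 74, 80, 90, 96, 102, 140, 185, 193, 200, 209, 239, 269]

All cut coordinates (distinct, sorted): [5, 31, 42, 51, 59, 65, 74, 80, 90, 96, 102, 111, 122, 140, 148, 157, 165, 176, 185, 193, 200, 209, 215, 225, 239, 253, 261, 269]

Fragments:
  5→31: 26 bp
  31→42: 11 bp
  42→51: 9 bp
  51→59: 8 bp
  59→65: 6 bp
  65→74: 9 bp
  74→80: 6 bp
  80→90: 10 bp
  90→96: 6 bp
  96→102: 6 bp
  102→111: 9 bp
  111→122: 11 bp
  122→140: 18 bp
  140→148: 8 bp
  148→157: 9 bp
  157→165: 8 bp
  165→176: 11 bp
  176→185: 9 bp
  185→193: 8 bp
  193→200: 7 bp
  200→209: 9 bp
  209→215: 6 bp
  215→225: 10 bp
  225→239: 14 bp
  239→253: 14 bp
  253→261: 8 bp
  261→269: 8 bp
  269→5 (wrap): 277-269+5 = 13 bp

[6,6,6,6,6,7,8,8,8,8,8,8,9,9,9,9,9,9,10,10,11,11,11,13,14,14,18,26]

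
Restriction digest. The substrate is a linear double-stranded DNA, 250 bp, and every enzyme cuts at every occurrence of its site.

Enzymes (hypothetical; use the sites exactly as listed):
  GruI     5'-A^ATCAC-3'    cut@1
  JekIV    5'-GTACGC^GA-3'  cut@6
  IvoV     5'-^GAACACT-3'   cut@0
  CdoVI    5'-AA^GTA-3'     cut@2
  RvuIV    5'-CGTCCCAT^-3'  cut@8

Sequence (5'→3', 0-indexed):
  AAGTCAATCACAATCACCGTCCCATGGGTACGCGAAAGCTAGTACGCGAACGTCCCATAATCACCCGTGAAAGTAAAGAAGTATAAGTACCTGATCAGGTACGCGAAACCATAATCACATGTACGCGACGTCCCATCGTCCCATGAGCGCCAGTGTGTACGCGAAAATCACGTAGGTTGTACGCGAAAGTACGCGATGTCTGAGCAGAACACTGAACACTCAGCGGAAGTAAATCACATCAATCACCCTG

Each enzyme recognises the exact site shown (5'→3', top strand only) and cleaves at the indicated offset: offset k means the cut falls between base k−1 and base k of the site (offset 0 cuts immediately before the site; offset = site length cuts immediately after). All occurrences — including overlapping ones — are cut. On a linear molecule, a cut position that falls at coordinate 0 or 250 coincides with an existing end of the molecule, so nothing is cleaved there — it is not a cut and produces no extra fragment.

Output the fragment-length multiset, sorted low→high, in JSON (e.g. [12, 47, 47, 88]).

Site scan:
  GruI AATCAC/1: at [5, 11, 58, 112, 165, 231, 240] ⇒ [6, 12, 59, 113, 166, 232, 241]
  JekIV GTACGCGA/6: at [27, 41, 98, 120, 156, 178, 188] ⇒ [33, 47, 104, 126, 162, 184, 194]
  IvoV GAACACT/0: at [206, 213] ⇒ [206, 213]
  CdoVI AAGTA/2: at [70, 78, 84, 186, 226] ⇒ [72, 80, 86, 188, 228]
  RvuIV CGTCCCAT/8: at [17, 50, 128, 136] ⇒ [25, 58, 136, 144]

Pooled cuts: [6, 12, 25, 33, 47, 58, 59, 72, 80, 86, 104, 113, 126, 136, 144, 162, 166, 184, 188, 194, 206, 213, 228, 232, 241]

Fragment lengths:
  [0,6): 6 bp
  [6,12): 6 bp
  [12,25): 13 bp
  [25,33): 8 bp
  [33,47): 14 bp
  [47,58): 11 bp
  [58,59): 1 bp
  [59,72): 13 bp
  [72,80): 8 bp
  [80,86): 6 bp
  [86,104): 18 bp
  [104,113): 9 bp
  [113,126): 13 bp
  [126,136): 10 bp
  [136,144): 8 bp
  [144,162): 18 bp
  [162,166): 4 bp
  [166,184): 18 bp
  [184,188): 4 bp
  [188,194): 6 bp
  [194,206): 12 bp
  [206,213): 7 bp
  [213,228): 15 bp
  [228,232): 4 bp
  [232,241): 9 bp
  [241,250): 9 bp

[1,4,4,4,6,6,6,6,7,8,8,8,9,9,9,10,11,12,13,13,13,14,15,18,18,18]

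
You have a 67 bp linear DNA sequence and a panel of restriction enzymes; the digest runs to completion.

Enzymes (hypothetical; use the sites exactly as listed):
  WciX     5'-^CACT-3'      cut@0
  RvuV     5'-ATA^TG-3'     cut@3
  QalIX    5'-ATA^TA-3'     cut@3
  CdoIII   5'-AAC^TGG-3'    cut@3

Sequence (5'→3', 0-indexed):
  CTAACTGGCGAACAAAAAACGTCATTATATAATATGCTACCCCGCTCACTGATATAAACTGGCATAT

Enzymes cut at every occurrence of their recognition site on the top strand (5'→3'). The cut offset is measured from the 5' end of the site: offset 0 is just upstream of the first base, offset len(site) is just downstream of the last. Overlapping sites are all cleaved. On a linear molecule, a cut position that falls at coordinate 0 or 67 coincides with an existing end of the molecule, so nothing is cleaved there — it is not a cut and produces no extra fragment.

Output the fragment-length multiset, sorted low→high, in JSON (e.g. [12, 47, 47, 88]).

[5,5,5,8,8,12,24]

Scan for sites:
  WciX (CACT, off=0): starts [46] → cuts [46]
  RvuV (ATATG, off=3): starts [31] → cuts [34]
  QalIX (ATATA, off=3): starts [26, 51] → cuts [29, 54]
  CdoIII (AACTGG, off=3): starts [2, 56] → cuts [5, 59]

Pooled cuts: [5, 29, 34, 46, 54, 59]

Fragments:
  [0,5): 5 bp
  [5,29): 24 bp
  [29,34): 5 bp
  [34,46): 12 bp
  [46,54): 8 bp
  [54,59): 5 bp
  [59,67): 8 bp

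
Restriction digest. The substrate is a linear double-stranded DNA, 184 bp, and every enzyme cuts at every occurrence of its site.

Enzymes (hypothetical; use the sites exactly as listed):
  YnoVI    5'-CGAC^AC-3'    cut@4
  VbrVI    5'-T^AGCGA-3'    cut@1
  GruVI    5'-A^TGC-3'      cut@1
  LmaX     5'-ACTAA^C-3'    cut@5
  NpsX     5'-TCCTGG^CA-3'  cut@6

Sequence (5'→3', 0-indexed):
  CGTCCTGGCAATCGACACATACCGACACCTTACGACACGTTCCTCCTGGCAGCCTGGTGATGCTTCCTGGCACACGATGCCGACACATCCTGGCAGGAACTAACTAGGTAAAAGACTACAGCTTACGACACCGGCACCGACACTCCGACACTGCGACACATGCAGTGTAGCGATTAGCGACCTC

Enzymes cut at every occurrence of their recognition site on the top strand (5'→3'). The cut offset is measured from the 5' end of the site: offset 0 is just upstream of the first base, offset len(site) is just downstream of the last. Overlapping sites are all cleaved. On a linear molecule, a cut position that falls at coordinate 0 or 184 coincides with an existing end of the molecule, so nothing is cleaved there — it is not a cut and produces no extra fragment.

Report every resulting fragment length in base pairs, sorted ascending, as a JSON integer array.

Site scan:
  YnoVI CGACAC/4: at [12, 22, 32, 80, 125, 137, 145, 153] ⇒ [16, 26, 36, 84, 129, 141, 149, 157]
  VbrVI TAGCGA/1: at [167, 174] ⇒ [168, 175]
  GruVI ATGC/1: at [59, 76, 159] ⇒ [60, 77, 160]
  LmaX ACTAAC/5: at [98] ⇒ [103]
  NpsX TCCTGGCA/6: at [2, 43, 64, 87] ⇒ [8, 49, 70, 93]

Pooled cuts: [8, 16, 26, 36, 49, 60, 70, 77, 84, 93, 103, 129, 141, 149, 157, 160, 168, 175]

Fragment lengths:
  [0,8): 8 bp
  [8,16): 8 bp
  [16,26): 10 bp
  [26,36): 10 bp
  [36,49): 13 bp
  [49,60): 11 bp
  [60,70): 10 bp
  [70,77): 7 bp
  [77,84): 7 bp
  [84,93): 9 bp
  [93,103): 10 bp
  [103,129): 26 bp
  [129,141): 12 bp
  [141,149): 8 bp
  [149,157): 8 bp
  [157,160): 3 bp
  [160,168): 8 bp
  [168,175): 7 bp
  [175,184): 9 bp

[3,7,7,7,8,8,8,8,8,9,9,10,10,10,10,11,12,13,26]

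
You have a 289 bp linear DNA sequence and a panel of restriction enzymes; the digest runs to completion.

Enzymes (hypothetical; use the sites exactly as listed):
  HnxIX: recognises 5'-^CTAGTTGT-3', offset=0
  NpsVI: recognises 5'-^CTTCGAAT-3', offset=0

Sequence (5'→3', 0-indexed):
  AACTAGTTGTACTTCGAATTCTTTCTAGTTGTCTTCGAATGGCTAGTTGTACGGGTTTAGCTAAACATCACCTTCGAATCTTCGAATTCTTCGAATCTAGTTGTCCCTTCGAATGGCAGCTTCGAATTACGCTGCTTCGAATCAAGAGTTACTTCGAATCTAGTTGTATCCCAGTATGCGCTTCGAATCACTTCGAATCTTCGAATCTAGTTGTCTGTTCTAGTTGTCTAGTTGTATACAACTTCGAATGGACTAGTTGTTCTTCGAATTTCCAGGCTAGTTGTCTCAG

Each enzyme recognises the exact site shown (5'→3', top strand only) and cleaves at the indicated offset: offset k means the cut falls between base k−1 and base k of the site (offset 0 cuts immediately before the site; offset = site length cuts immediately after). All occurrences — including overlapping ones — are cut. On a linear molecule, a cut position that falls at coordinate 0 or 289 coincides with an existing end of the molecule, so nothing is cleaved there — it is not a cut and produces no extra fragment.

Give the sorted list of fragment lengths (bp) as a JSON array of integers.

Site scan:
  HnxIX (CTAGTTGT, off=0): starts [2, 24, 42, 96, 159, 206, 219, 227, 252, 276] → cuts [2, 24, 42, 96, 159, 206, 219, 227, 252, 276]
  NpsVI (CTTCGAAT, off=0): starts [11, 32, 71, 79, 88, 106, 119, 134, 151, 180, 190, 198, 241, 261] → cuts [11, 32, 71, 79, 88, 106, 119, 134, 151, 180, 190, 198, 241, 261]

Pooled cuts: [2, 11, 24, 32, 42, 71, 79, 88, 96, 106, 119, 134, 151, 159, 180, 190, 198, 206, 219, 227, 241, 252, 261, 276]

Fragment lengths:
  [0,2): 2 bp
  [2,11): 9 bp
  [11,24): 13 bp
  [24,32): 8 bp
  [32,42): 10 bp
  [42,71): 29 bp
  [71,79): 8 bp
  [79,88): 9 bp
  [88,96): 8 bp
  [96,106): 10 bp
  [106,119): 13 bp
  [119,134): 15 bp
  [134,151): 17 bp
  [151,159): 8 bp
  [159,180): 21 bp
  [180,190): 10 bp
  [190,198): 8 bp
  [198,206): 8 bp
  [206,219): 13 bp
  [219,227): 8 bp
  [227,241): 14 bp
  [241,252): 11 bp
  [252,261): 9 bp
  [261,276): 15 bp
  [276,289): 13 bp

[2,8,8,8,8,8,8,8,9,9,9,10,10,10,11,13,13,13,13,14,15,15,17,21,29]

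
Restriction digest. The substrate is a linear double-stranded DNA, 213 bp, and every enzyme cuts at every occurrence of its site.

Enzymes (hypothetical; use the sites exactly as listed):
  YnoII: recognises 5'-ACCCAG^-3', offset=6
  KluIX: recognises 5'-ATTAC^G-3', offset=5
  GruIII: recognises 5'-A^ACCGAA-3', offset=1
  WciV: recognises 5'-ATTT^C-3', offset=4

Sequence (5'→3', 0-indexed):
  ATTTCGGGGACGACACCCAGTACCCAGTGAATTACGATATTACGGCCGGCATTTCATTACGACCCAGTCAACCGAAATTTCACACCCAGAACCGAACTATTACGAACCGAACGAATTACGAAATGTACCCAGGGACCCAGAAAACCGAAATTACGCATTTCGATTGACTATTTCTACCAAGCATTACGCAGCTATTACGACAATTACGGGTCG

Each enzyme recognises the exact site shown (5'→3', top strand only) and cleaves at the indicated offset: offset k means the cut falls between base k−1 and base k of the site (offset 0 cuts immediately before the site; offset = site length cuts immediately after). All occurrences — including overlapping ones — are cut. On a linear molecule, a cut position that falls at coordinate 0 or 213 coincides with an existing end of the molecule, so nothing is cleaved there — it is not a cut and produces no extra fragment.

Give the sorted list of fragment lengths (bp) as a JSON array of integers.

[1,2,3,3,4,6,6,6,7,7,8,8,8,9,9,10,11,11,11,13,13,13,14,14,16]

Site scan:
  YnoII ACCCAG/6: at [14, 21, 61, 83, 126, 134] ⇒ [20, 27, 67, 89, 132, 140]
  KluIX ATTACG/5: at [30, 38, 55, 98, 114, 149, 182, 193, 202] ⇒ [35, 43, 60, 103, 119, 154, 187, 198, 207]
  GruIII AACCGAA/1: at [69, 89, 104, 142] ⇒ [70, 90, 105, 143]
  WciV ATTTC/4: at [0, 50, 76, 156, 169] ⇒ [4, 54, 80, 160, 173]

All cut coordinates (distinct, sorted): [4, 20, 27, 35, 43, 54, 60, 67, 70, 80, 89, 90, 103, 105, 119, 132, 140, 143, 154, 160, 173, 187, 198, 207]

Fragments:
  [0,4): 4 bp
  [4,20): 16 bp
  [20,27): 7 bp
  [27,35): 8 bp
  [35,43): 8 bp
  [43,54): 11 bp
  [54,60): 6 bp
  [60,67): 7 bp
  [67,70): 3 bp
  [70,80): 10 bp
  [80,89): 9 bp
  [89,90): 1 bp
  [90,103): 13 bp
  [103,105): 2 bp
  [105,119): 14 bp
  [119,132): 13 bp
  [132,140): 8 bp
  [140,143): 3 bp
  [143,154): 11 bp
  [154,160): 6 bp
  [160,173): 13 bp
  [173,187): 14 bp
  [187,198): 11 bp
  [198,207): 9 bp
  [207,213): 6 bp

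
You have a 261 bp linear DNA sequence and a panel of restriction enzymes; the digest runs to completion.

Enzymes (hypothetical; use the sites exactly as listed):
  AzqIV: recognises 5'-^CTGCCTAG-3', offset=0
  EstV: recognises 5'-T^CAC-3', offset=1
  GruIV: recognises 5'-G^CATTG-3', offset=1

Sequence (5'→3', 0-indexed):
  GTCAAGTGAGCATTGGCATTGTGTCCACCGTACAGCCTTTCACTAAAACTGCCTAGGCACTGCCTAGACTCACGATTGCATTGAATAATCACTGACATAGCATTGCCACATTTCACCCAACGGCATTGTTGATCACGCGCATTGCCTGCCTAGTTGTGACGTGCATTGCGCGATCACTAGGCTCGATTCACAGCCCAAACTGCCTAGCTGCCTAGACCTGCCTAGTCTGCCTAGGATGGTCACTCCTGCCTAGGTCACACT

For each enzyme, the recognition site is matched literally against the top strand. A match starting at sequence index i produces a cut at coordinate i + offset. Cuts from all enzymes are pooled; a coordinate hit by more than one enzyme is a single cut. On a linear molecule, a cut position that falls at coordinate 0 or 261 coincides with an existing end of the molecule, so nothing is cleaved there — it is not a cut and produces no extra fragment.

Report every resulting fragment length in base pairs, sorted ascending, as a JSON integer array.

[5,6,6,6,6,8,8,8,9,10,10,10,10,10,11,11,11,11,11,11,13,14,14,18,24]

Scan for sites:
  AzqIV (CTGCCTAG, off=0): starts [48, 59, 145, 199, 207, 217, 226, 245] → cuts [48, 59, 145, 199, 207, 217, 226, 245]
  EstV (TCAC, off=1): starts [39, 69, 88, 112, 132, 173, 187, 239, 254] → cuts [40, 70, 89, 113, 133, 174, 188, 240, 255]
  GruIV (GCATTG, off=1): starts [9, 15, 77, 99, 122, 138, 162] → cuts [10, 16, 78, 100, 123, 139, 163]

All cut coordinates (distinct, sorted): [10, 16, 40, 48, 59, 70, 78, 89, 100, 113, 123, 133, 139, 145, 163, 174, 188, 199, 207, 217, 226, 240, 245, 255]

Fragments:
  [0,10): 10 bp
  [10,16): 6 bp
  [16,40): 24 bp
  [40,48): 8 bp
  [48,59): 11 bp
  [59,70): 11 bp
  [70,78): 8 bp
  [78,89): 11 bp
  [89,100): 11 bp
  [100,113): 13 bp
  [113,123): 10 bp
  [123,133): 10 bp
  [133,139): 6 bp
  [139,145): 6 bp
  [145,163): 18 bp
  [163,174): 11 bp
  [174,188): 14 bp
  [188,199): 11 bp
  [199,207): 8 bp
  [207,217): 10 bp
  [217,226): 9 bp
  [226,240): 14 bp
  [240,245): 5 bp
  [245,255): 10 bp
  [255,261): 6 bp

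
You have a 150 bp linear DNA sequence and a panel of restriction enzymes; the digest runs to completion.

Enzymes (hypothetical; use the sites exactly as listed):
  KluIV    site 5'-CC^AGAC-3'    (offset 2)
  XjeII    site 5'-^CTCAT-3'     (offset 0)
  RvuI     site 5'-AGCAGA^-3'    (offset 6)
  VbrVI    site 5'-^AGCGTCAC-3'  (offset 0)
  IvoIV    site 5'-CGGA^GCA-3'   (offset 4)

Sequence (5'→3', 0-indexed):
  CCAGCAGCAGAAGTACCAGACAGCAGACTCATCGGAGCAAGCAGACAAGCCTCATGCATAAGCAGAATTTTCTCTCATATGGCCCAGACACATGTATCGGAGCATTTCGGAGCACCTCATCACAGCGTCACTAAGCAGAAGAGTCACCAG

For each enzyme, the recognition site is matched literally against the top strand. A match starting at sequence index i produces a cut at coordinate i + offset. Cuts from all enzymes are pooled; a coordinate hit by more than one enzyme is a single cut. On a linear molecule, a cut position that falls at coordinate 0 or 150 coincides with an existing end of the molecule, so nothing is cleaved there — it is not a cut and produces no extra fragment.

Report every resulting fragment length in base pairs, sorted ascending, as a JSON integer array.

Scan for sites:
  KluIV (CCAGAC, off=2): starts [15, 83] → cuts [17, 85]
  XjeII (CTCAT, off=0): starts [27, 50, 73, 115] → cuts [27, 50, 73, 115]
  RvuI (AGCAGA, off=6): starts [5, 21, 39, 60, 133] → cuts [11, 27, 45, 66, 139]
  VbrVI (AGCGTCAC, off=0): starts [123] → cuts [123]
  IvoIV (CGGAGCA, off=4): starts [32, 97, 107] → cuts [36, 101, 111]

All cut coordinates (distinct, sorted): [11, 17, 27, 36, 45, 50, 66, 73, 85, 101, 111, 115, 123, 139]

Fragment lengths:
  [0,11): 11 bp
  [11,17): 6 bp
  [17,27): 10 bp
  [27,36): 9 bp
  [36,45): 9 bp
  [45,50): 5 bp
  [50,66): 16 bp
  [66,73): 7 bp
  [73,85): 12 bp
  [85,101): 16 bp
  [101,111): 10 bp
  [111,115): 4 bp
  [115,123): 8 bp
  [123,139): 16 bp
  [139,150): 11 bp

[4,5,6,7,8,9,9,10,10,11,11,12,16,16,16]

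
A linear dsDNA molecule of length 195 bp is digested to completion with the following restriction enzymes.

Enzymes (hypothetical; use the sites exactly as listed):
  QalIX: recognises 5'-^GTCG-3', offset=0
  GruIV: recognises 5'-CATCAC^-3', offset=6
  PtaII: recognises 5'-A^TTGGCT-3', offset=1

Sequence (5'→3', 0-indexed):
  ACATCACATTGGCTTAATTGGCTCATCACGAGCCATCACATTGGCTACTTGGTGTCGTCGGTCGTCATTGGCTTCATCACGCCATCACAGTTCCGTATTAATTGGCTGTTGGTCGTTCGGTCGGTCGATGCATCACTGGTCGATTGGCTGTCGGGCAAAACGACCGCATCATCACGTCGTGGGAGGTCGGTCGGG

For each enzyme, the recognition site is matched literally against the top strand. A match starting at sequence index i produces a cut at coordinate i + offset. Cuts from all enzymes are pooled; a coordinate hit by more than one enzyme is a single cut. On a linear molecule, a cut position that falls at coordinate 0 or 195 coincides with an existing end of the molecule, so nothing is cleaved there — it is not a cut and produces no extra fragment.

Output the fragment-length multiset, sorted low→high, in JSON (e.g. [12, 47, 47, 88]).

Site scan:
  QalIX (GTCG, off=0): starts [53, 56, 60, 111, 119, 123, 138, 149, 175, 185, 189] → cuts [53, 56, 60, 111, 119, 123, 138, 149, 175, 185, 189]
  GruIV (CATCAC, off=6): starts [1, 23, 33, 74, 82, 130, 169] → cuts [7, 29, 39, 80, 88, 136, 175]
  PtaII (ATTGGCT, off=1): starts [7, 16, 39, 66, 100, 142] → cuts [8, 17, 40, 67, 101, 143]

All cut coordinates (distinct, sorted): [7, 8, 17, 29, 39, 40, 53, 56, 60, 67, 80, 88, 101, 111, 119, 123, 136, 138, 143, 149, 175, 185, 189]

Fragment lengths:
  [0,7): 7 bp
  [7,8): 1 bp
  [8,17): 9 bp
  [17,29): 12 bp
  [29,39): 10 bp
  [39,40): 1 bp
  [40,53): 13 bp
  [53,56): 3 bp
  [56,60): 4 bp
  [60,67): 7 bp
  [67,80): 13 bp
  [80,88): 8 bp
  [88,101): 13 bp
  [101,111): 10 bp
  [111,119): 8 bp
  [119,123): 4 bp
  [123,136): 13 bp
  [136,138): 2 bp
  [138,143): 5 bp
  [143,149): 6 bp
  [149,175): 26 bp
  [175,185): 10 bp
  [185,189): 4 bp
  [189,195): 6 bp

[1,1,2,3,4,4,4,5,6,6,7,7,8,8,9,10,10,10,12,13,13,13,13,26]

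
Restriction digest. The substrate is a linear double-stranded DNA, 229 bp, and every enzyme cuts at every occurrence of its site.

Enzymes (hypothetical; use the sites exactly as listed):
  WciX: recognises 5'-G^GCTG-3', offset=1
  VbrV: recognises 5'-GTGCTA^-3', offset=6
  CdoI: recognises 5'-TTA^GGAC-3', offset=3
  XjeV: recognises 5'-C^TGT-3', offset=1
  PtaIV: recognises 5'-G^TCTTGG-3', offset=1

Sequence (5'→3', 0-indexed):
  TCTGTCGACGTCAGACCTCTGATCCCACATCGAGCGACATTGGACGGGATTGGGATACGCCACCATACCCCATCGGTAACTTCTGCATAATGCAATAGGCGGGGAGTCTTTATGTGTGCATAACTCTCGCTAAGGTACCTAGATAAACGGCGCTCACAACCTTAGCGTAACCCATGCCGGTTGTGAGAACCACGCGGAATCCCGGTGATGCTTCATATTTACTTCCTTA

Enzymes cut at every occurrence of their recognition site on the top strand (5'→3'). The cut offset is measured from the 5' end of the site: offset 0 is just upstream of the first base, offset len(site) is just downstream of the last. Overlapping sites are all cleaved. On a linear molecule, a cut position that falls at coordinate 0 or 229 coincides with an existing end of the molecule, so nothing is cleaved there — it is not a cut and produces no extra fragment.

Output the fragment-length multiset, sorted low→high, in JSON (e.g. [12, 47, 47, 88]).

Scan for sites:
  WciX (GGCTG, off=1): no sites
  VbrV (GTGCTA, off=6): no sites
  CdoI (TTAGGAC, off=3): no sites
  XjeV CTGT/1: at [1] ⇒ [2]
  PtaIV (GTCTTGG, off=1): no sites

All cut coordinates (distinct, sorted): [2]

Fragments:
  [0,2): 2 bp
  [2,229): 227 bp

[2,227]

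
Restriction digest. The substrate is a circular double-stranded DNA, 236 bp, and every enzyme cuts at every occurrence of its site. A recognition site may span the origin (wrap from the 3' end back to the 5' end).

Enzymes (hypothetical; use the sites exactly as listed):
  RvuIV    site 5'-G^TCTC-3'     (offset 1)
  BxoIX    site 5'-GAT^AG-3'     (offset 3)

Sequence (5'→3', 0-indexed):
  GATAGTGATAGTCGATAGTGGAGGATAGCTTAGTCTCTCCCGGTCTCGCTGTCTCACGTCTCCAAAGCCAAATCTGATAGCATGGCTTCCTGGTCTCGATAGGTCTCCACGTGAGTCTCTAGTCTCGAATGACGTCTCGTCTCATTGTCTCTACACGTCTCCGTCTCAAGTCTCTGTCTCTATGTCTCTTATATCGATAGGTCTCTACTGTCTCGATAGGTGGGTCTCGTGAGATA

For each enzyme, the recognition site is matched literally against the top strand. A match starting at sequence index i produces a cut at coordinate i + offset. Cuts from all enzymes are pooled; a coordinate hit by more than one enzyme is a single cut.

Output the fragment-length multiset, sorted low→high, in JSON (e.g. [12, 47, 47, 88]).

Scan for sites:
  RvuIV (GTCTC, off=1): starts [32, 42, 50, 57, 92, 102, 114, 121, 133, 138, 146, 156, 162, 169, 175, 183, 200, 209, 223] → cuts [33, 43, 51, 58, 93, 103, 115, 122, 134, 139, 147, 157, 163, 170, 176, 184, 201, 210, 224]
  BxoIX (GATAG, off=3): starts [0, 6, 13, 23, 75, 97, 195, 214, 232] → cuts [3, 9, 16, 26, 78, 100, 198, 217, 235]

All cut coordinates (distinct, sorted): [3, 9, 16, 26, 33, 43, 51, 58, 78, 93, 100, 103, 115, 122, 134, 139, 147, 157, 163, 170, 176, 184, 198, 201, 210, 217, 224, 235]

Fragments:
  3→9: 6 bp
  9→16: 7 bp
  16→26: 10 bp
  26→33: 7 bp
  33→43: 10 bp
  43→51: 8 bp
  51→58: 7 bp
  58→78: 20 bp
  78→93: 15 bp
  93→100: 7 bp
  100→103: 3 bp
  103→115: 12 bp
  115→122: 7 bp
  122→134: 12 bp
  134→139: 5 bp
  139→147: 8 bp
  147→157: 10 bp
  157→163: 6 bp
  163→170: 7 bp
  170→176: 6 bp
  176→184: 8 bp
  184→198: 14 bp
  198→201: 3 bp
  201→210: 9 bp
  210→217: 7 bp
  217→224: 7 bp
  224→235: 11 bp
  235→3 (wrap): 236-235+3 = 4 bp

[3,3,4,5,6,6,6,7,7,7,7,7,7,7,7,8,8,8,9,10,10,10,11,12,12,14,15,20]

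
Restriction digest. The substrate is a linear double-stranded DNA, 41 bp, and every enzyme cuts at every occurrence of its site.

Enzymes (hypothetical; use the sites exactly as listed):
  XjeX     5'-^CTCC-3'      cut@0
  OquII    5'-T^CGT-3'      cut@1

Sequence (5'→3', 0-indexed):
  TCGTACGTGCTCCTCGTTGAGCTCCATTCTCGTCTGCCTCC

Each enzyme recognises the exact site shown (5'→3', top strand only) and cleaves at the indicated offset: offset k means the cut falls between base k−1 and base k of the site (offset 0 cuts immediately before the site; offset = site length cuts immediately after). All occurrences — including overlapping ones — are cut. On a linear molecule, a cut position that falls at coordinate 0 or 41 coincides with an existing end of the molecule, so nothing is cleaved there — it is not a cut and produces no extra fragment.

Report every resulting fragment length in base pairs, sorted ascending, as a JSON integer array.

Per-enzyme occurrences:
  XjeX (CTCC, off=0): starts [9, 21, 37] → cuts [9, 21, 37]
  OquII (TCGT, off=1): starts [0, 13, 29] → cuts [1, 14, 30]

Pooled cuts: [1, 9, 14, 21, 30, 37]

Fragment lengths:
  [0,1): 1 bp
  [1,9): 8 bp
  [9,14): 5 bp
  [14,21): 7 bp
  [21,30): 9 bp
  [30,37): 7 bp
  [37,41): 4 bp

[1,4,5,7,7,8,9]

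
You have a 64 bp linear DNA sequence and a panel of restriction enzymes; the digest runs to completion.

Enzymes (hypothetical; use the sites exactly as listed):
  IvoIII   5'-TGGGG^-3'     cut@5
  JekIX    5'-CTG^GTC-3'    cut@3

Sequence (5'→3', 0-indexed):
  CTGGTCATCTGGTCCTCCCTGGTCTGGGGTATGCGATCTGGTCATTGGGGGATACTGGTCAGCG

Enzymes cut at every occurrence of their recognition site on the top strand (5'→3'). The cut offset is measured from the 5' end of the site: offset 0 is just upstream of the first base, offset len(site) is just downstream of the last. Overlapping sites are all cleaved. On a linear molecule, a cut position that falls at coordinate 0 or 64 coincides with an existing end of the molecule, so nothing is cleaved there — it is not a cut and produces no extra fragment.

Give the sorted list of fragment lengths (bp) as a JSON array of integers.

Scan for sites:
  IvoIII (TGGGG, off=5): starts [24, 45] → cuts [29, 50]
  JekIX (CTGGTC, off=3): starts [0, 8, 18, 37, 54] → cuts [3, 11, 21, 40, 57]

All cut coordinates (distinct, sorted): [3, 11, 21, 29, 40, 50, 57]

Fragments:
  [0,3): 3 bp
  [3,11): 8 bp
  [11,21): 10 bp
  [21,29): 8 bp
  [29,40): 11 bp
  [40,50): 10 bp
  [50,57): 7 bp
  [57,64): 7 bp

[3,7,7,8,8,10,10,11]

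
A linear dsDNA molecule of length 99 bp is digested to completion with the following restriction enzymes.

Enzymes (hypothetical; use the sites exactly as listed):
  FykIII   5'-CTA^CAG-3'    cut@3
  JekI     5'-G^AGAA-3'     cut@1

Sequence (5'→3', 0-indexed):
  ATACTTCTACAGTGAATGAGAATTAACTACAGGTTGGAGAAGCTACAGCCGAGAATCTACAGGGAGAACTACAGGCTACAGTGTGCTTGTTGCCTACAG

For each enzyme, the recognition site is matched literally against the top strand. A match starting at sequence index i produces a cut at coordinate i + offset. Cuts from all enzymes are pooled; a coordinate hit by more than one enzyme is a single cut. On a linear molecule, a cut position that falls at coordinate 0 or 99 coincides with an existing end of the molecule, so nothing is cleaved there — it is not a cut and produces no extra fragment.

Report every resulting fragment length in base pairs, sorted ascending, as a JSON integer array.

[3,5,6,7,7,8,8,8,9,9,11,18]

Site scan:
  FykIII (CTACAG, off=3): starts [6, 26, 42, 56, 68, 75, 93] → cuts [9, 29, 45, 59, 71, 78, 96]
  JekI (GAGAA, off=1): starts [17, 36, 50, 63] → cuts [18, 37, 51, 64]

All cut coordinates (distinct, sorted): [9, 18, 29, 37, 45, 51, 59, 64, 71, 78, 96]

Fragment lengths:
  [0,9): 9 bp
  [9,18): 9 bp
  [18,29): 11 bp
  [29,37): 8 bp
  [37,45): 8 bp
  [45,51): 6 bp
  [51,59): 8 bp
  [59,64): 5 bp
  [64,71): 7 bp
  [71,78): 7 bp
  [78,96): 18 bp
  [96,99): 3 bp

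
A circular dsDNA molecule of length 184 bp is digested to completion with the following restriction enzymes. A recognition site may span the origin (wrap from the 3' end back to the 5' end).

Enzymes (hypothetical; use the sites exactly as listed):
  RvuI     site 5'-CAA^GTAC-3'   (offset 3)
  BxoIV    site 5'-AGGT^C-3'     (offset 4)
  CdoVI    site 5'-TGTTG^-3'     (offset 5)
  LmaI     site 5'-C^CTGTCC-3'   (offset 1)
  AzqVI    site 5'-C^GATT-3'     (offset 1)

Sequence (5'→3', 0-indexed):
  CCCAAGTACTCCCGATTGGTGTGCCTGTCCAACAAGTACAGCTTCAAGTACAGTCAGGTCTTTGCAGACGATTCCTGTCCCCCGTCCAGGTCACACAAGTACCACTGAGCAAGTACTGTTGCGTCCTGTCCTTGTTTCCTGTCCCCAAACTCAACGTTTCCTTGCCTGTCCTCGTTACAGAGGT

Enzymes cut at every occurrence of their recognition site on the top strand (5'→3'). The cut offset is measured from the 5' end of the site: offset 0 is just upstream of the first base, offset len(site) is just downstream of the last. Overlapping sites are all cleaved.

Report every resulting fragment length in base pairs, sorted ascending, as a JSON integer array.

Site scan:
  RvuI CAAGTAC/3: at [2, 32, 44, 95, 109] ⇒ [5, 35, 47, 98, 112]
  BxoIV AGGTC/4: at [55, 87, 180] ⇒ [0, 59, 91]
  CdoVI TGTTG/5: at [116] ⇒ [121]
  LmaI CCTGTCC/1: at [23, 73, 124, 137, 164] ⇒ [24, 74, 125, 138, 165]
  AzqVI CGATT/1: at [12, 68] ⇒ [13, 69]

Pooled cuts: [0, 5, 13, 24, 35, 47, 59, 69, 74, 91, 98, 112, 121, 125, 138, 165]

Fragments:
  0→5: 5 bp
  5→13: 8 bp
  13→24: 11 bp
  24→35: 11 bp
  35→47: 12 bp
  47→59: 12 bp
  59→69: 10 bp
  69→74: 5 bp
  74→91: 17 bp
  91→98: 7 bp
  98→112: 14 bp
  112→121: 9 bp
  121→125: 4 bp
  125→138: 13 bp
  138→165: 27 bp
  165→0 (wrap): 184-165+0 = 19 bp

[4,5,5,7,8,9,10,11,11,12,12,13,14,17,19,27]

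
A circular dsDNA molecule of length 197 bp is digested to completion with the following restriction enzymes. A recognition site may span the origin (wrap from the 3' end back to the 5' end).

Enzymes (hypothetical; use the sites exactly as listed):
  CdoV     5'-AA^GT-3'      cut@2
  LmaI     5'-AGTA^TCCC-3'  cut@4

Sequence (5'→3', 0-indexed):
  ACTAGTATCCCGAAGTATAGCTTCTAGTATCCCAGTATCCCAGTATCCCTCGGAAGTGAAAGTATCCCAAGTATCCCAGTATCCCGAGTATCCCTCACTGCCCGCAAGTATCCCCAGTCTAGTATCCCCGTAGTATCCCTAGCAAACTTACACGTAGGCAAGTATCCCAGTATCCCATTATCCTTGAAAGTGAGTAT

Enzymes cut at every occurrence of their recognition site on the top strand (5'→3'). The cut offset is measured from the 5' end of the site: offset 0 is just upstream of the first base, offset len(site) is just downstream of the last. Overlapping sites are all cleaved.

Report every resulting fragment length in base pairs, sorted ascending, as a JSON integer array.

Scan for sites:
  CdoV (AAGT, off=2): starts [12, 53, 59, 68, 105, 159, 187] → cuts [14, 55, 61, 70, 107, 161, 189]
  LmaI (AGTATCCC, off=4): starts [3, 25, 33, 41, 60, 69, 77, 86, 106, 120, 131, 160, 168] → cuts [7, 29, 37, 45, 64, 73, 81, 90, 110, 124, 135, 164, 172]

All cut coordinates (distinct, sorted): [7, 14, 29, 37, 45, 55, 61, 64, 70, 73, 81, 90, 107, 110, 124, 135, 161, 164, 172, 189]

Fragment lengths:
  7→14: 7 bp
  14→29: 15 bp
  29→37: 8 bp
  37→45: 8 bp
  45→55: 10 bp
  55→61: 6 bp
  61→64: 3 bp
  64→70: 6 bp
  70→73: 3 bp
  73→81: 8 bp
  81→90: 9 bp
  90→107: 17 bp
  107→110: 3 bp
  110→124: 14 bp
  124→135: 11 bp
  135→161: 26 bp
  161→164: 3 bp
  164→172: 8 bp
  172→189: 17 bp
  189→7 (wrap): 197-189+7 = 15 bp

[3,3,3,3,6,6,7,8,8,8,8,9,10,11,14,15,15,17,17,26]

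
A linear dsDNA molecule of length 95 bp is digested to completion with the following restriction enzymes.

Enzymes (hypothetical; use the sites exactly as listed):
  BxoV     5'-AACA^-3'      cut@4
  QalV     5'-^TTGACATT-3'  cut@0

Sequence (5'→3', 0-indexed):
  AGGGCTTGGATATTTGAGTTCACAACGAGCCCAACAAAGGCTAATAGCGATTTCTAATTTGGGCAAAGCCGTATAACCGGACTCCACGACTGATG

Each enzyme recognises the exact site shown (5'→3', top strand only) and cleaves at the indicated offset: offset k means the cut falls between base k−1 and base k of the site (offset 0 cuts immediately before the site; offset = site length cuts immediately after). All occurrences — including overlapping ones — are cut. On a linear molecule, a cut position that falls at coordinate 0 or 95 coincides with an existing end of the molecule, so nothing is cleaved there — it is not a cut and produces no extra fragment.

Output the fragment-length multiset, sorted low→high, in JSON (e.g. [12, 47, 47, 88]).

Per-enzyme occurrences:
  BxoV (AACA, off=4): starts [32] → cuts [36]
  QalV (TTGACATT, off=0): no sites

Pooled cuts: [36]

Fragment lengths:
  [0,36): 36 bp
  [36,95): 59 bp

[36,59]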